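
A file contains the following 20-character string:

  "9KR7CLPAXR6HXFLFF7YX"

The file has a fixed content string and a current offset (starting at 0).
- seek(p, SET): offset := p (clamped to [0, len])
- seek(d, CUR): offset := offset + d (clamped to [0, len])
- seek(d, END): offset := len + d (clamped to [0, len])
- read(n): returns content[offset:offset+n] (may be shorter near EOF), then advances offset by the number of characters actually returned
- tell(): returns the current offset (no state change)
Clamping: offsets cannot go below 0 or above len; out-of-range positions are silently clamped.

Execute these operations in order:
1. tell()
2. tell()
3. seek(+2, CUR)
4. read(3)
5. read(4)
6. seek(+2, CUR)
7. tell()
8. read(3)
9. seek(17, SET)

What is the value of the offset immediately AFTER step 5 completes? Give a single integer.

Answer: 9

Derivation:
After 1 (tell()): offset=0
After 2 (tell()): offset=0
After 3 (seek(+2, CUR)): offset=2
After 4 (read(3)): returned 'R7C', offset=5
After 5 (read(4)): returned 'LPAX', offset=9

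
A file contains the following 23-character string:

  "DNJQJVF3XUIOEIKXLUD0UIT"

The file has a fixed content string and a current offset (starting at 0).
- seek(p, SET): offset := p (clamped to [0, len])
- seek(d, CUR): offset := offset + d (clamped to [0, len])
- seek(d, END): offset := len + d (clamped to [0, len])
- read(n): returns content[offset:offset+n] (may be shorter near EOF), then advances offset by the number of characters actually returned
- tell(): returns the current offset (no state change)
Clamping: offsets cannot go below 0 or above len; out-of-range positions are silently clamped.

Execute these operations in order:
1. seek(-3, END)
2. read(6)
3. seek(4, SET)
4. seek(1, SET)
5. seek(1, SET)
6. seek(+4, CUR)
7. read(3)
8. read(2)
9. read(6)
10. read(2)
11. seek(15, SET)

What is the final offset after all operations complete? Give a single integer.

After 1 (seek(-3, END)): offset=20
After 2 (read(6)): returned 'UIT', offset=23
After 3 (seek(4, SET)): offset=4
After 4 (seek(1, SET)): offset=1
After 5 (seek(1, SET)): offset=1
After 6 (seek(+4, CUR)): offset=5
After 7 (read(3)): returned 'VF3', offset=8
After 8 (read(2)): returned 'XU', offset=10
After 9 (read(6)): returned 'IOEIKX', offset=16
After 10 (read(2)): returned 'LU', offset=18
After 11 (seek(15, SET)): offset=15

Answer: 15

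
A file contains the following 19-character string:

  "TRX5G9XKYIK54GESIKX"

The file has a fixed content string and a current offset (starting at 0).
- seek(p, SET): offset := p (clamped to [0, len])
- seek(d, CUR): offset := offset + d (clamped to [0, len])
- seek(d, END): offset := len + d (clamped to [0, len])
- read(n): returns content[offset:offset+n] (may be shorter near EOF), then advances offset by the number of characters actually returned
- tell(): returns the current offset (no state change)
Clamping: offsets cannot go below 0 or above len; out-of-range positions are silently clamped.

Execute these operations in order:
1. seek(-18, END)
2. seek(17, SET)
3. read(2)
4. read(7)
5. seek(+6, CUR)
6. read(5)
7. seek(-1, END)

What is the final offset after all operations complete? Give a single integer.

After 1 (seek(-18, END)): offset=1
After 2 (seek(17, SET)): offset=17
After 3 (read(2)): returned 'KX', offset=19
After 4 (read(7)): returned '', offset=19
After 5 (seek(+6, CUR)): offset=19
After 6 (read(5)): returned '', offset=19
After 7 (seek(-1, END)): offset=18

Answer: 18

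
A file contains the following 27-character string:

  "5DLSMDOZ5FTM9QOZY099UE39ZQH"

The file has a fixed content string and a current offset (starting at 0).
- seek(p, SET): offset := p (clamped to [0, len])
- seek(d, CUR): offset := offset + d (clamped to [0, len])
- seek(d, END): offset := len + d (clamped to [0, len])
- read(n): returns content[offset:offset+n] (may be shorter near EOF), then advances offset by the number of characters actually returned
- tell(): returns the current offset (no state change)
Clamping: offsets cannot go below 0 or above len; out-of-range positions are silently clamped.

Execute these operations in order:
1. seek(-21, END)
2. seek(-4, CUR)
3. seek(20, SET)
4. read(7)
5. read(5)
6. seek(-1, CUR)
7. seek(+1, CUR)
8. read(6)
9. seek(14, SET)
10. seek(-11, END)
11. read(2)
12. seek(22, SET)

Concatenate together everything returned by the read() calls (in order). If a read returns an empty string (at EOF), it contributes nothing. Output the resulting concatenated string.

Answer: UE39ZQHY0

Derivation:
After 1 (seek(-21, END)): offset=6
After 2 (seek(-4, CUR)): offset=2
After 3 (seek(20, SET)): offset=20
After 4 (read(7)): returned 'UE39ZQH', offset=27
After 5 (read(5)): returned '', offset=27
After 6 (seek(-1, CUR)): offset=26
After 7 (seek(+1, CUR)): offset=27
After 8 (read(6)): returned '', offset=27
After 9 (seek(14, SET)): offset=14
After 10 (seek(-11, END)): offset=16
After 11 (read(2)): returned 'Y0', offset=18
After 12 (seek(22, SET)): offset=22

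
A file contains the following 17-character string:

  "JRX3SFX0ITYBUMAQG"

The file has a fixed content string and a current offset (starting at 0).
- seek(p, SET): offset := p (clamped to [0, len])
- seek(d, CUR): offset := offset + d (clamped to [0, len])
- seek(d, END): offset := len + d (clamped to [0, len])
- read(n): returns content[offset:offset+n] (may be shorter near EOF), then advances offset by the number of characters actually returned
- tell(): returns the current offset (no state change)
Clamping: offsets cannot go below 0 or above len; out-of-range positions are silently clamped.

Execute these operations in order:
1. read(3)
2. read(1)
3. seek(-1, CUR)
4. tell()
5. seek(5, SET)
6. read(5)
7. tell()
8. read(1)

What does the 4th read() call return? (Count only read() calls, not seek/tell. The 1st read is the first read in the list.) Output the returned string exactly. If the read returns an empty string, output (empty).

After 1 (read(3)): returned 'JRX', offset=3
After 2 (read(1)): returned '3', offset=4
After 3 (seek(-1, CUR)): offset=3
After 4 (tell()): offset=3
After 5 (seek(5, SET)): offset=5
After 6 (read(5)): returned 'FX0IT', offset=10
After 7 (tell()): offset=10
After 8 (read(1)): returned 'Y', offset=11

Answer: Y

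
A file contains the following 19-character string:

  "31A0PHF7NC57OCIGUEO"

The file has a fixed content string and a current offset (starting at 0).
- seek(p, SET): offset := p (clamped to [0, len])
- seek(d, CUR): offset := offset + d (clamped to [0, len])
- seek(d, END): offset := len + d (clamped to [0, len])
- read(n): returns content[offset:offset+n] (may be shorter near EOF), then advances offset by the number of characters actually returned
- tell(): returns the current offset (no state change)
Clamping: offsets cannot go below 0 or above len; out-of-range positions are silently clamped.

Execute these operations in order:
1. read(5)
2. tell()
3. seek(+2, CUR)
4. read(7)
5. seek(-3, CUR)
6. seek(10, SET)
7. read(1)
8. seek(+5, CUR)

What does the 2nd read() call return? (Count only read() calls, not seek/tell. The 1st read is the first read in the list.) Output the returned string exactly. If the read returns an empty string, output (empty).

After 1 (read(5)): returned '31A0P', offset=5
After 2 (tell()): offset=5
After 3 (seek(+2, CUR)): offset=7
After 4 (read(7)): returned '7NC57OC', offset=14
After 5 (seek(-3, CUR)): offset=11
After 6 (seek(10, SET)): offset=10
After 7 (read(1)): returned '5', offset=11
After 8 (seek(+5, CUR)): offset=16

Answer: 7NC57OC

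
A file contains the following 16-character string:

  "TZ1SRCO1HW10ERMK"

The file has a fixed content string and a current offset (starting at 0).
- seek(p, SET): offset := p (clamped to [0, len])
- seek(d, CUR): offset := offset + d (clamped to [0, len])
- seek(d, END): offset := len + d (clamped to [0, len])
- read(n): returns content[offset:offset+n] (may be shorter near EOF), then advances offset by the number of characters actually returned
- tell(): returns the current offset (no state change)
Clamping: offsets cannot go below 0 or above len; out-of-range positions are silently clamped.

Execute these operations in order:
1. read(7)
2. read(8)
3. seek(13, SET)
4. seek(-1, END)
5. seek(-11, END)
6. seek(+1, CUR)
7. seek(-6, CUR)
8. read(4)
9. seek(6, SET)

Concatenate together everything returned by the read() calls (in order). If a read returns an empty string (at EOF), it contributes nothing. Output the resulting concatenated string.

Answer: TZ1SRCO1HW10ERMTZ1S

Derivation:
After 1 (read(7)): returned 'TZ1SRCO', offset=7
After 2 (read(8)): returned '1HW10ERM', offset=15
After 3 (seek(13, SET)): offset=13
After 4 (seek(-1, END)): offset=15
After 5 (seek(-11, END)): offset=5
After 6 (seek(+1, CUR)): offset=6
After 7 (seek(-6, CUR)): offset=0
After 8 (read(4)): returned 'TZ1S', offset=4
After 9 (seek(6, SET)): offset=6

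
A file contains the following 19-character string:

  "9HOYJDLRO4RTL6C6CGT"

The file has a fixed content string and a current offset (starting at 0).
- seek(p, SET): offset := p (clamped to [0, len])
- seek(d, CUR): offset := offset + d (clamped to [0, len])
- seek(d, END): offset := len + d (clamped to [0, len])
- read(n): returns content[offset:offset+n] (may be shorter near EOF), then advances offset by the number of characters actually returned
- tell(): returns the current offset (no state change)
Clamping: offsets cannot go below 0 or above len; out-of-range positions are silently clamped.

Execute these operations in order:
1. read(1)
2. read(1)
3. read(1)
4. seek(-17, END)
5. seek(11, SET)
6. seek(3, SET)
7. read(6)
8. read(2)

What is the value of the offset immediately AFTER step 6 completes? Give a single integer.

After 1 (read(1)): returned '9', offset=1
After 2 (read(1)): returned 'H', offset=2
After 3 (read(1)): returned 'O', offset=3
After 4 (seek(-17, END)): offset=2
After 5 (seek(11, SET)): offset=11
After 6 (seek(3, SET)): offset=3

Answer: 3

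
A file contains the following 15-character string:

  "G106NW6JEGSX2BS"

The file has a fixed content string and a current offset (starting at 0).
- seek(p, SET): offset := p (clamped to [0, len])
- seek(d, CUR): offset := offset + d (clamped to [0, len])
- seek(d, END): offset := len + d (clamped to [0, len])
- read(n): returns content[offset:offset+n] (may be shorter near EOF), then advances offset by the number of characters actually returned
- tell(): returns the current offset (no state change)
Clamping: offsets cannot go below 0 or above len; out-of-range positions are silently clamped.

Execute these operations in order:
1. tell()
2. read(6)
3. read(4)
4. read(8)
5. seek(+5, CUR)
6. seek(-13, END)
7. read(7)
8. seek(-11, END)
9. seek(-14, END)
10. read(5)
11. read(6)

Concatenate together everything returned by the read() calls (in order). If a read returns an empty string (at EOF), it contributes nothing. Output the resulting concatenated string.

Answer: G106NW6JEGSX2BS06NW6JE106NW6JEGSX

Derivation:
After 1 (tell()): offset=0
After 2 (read(6)): returned 'G106NW', offset=6
After 3 (read(4)): returned '6JEG', offset=10
After 4 (read(8)): returned 'SX2BS', offset=15
After 5 (seek(+5, CUR)): offset=15
After 6 (seek(-13, END)): offset=2
After 7 (read(7)): returned '06NW6JE', offset=9
After 8 (seek(-11, END)): offset=4
After 9 (seek(-14, END)): offset=1
After 10 (read(5)): returned '106NW', offset=6
After 11 (read(6)): returned '6JEGSX', offset=12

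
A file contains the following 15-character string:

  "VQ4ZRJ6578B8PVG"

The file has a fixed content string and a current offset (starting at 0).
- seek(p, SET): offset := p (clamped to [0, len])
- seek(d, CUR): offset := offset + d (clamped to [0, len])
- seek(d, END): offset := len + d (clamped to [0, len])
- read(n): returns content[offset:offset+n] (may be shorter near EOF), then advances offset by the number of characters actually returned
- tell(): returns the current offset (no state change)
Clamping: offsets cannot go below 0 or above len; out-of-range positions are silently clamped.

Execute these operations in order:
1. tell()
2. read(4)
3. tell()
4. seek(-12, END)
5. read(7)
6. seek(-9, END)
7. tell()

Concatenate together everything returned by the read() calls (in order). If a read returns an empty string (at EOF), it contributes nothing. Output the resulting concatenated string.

Answer: VQ4ZZRJ6578

Derivation:
After 1 (tell()): offset=0
After 2 (read(4)): returned 'VQ4Z', offset=4
After 3 (tell()): offset=4
After 4 (seek(-12, END)): offset=3
After 5 (read(7)): returned 'ZRJ6578', offset=10
After 6 (seek(-9, END)): offset=6
After 7 (tell()): offset=6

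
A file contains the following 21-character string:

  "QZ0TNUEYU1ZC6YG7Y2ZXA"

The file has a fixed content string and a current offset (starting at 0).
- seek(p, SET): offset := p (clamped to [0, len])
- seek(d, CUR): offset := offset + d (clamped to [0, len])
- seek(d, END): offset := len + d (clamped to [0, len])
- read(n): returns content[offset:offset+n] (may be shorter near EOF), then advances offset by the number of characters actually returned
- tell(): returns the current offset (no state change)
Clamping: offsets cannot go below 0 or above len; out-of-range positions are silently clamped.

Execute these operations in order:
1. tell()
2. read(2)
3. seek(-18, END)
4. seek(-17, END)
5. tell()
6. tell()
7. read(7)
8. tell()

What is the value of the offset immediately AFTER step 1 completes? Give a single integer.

Answer: 0

Derivation:
After 1 (tell()): offset=0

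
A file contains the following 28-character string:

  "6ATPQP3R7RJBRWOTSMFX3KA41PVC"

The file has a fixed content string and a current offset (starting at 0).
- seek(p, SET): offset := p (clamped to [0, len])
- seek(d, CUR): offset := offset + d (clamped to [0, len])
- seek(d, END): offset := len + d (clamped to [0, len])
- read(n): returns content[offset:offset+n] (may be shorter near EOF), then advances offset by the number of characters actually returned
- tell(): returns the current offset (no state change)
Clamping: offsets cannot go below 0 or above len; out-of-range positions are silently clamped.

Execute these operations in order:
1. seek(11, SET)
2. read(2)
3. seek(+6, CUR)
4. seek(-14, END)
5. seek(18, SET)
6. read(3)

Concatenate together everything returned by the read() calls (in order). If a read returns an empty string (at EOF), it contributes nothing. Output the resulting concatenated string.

Answer: BRFX3

Derivation:
After 1 (seek(11, SET)): offset=11
After 2 (read(2)): returned 'BR', offset=13
After 3 (seek(+6, CUR)): offset=19
After 4 (seek(-14, END)): offset=14
After 5 (seek(18, SET)): offset=18
After 6 (read(3)): returned 'FX3', offset=21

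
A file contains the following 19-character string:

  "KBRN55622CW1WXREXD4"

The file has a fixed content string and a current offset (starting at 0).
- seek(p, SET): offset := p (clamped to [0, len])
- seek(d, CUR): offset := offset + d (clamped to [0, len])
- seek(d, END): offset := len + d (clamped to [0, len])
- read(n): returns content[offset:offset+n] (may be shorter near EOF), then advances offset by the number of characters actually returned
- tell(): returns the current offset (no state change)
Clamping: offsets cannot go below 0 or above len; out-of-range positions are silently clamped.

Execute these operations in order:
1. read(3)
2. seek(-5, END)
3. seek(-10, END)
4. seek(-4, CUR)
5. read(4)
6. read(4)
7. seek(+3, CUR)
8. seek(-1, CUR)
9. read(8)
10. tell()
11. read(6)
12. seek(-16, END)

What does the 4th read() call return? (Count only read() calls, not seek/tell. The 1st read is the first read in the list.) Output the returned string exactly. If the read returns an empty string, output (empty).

After 1 (read(3)): returned 'KBR', offset=3
After 2 (seek(-5, END)): offset=14
After 3 (seek(-10, END)): offset=9
After 4 (seek(-4, CUR)): offset=5
After 5 (read(4)): returned '5622', offset=9
After 6 (read(4)): returned 'CW1W', offset=13
After 7 (seek(+3, CUR)): offset=16
After 8 (seek(-1, CUR)): offset=15
After 9 (read(8)): returned 'EXD4', offset=19
After 10 (tell()): offset=19
After 11 (read(6)): returned '', offset=19
After 12 (seek(-16, END)): offset=3

Answer: EXD4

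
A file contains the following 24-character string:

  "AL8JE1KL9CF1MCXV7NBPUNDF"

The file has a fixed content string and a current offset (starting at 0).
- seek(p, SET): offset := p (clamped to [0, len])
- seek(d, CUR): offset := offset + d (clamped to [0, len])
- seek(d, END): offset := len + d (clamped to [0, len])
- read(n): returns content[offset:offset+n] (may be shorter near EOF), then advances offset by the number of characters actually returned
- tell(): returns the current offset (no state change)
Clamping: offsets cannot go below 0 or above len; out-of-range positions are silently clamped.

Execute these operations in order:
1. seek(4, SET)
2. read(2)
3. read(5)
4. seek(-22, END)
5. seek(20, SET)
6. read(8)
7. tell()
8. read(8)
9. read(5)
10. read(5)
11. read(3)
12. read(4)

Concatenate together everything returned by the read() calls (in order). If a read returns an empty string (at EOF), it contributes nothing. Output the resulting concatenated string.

Answer: E1KL9CFUNDF

Derivation:
After 1 (seek(4, SET)): offset=4
After 2 (read(2)): returned 'E1', offset=6
After 3 (read(5)): returned 'KL9CF', offset=11
After 4 (seek(-22, END)): offset=2
After 5 (seek(20, SET)): offset=20
After 6 (read(8)): returned 'UNDF', offset=24
After 7 (tell()): offset=24
After 8 (read(8)): returned '', offset=24
After 9 (read(5)): returned '', offset=24
After 10 (read(5)): returned '', offset=24
After 11 (read(3)): returned '', offset=24
After 12 (read(4)): returned '', offset=24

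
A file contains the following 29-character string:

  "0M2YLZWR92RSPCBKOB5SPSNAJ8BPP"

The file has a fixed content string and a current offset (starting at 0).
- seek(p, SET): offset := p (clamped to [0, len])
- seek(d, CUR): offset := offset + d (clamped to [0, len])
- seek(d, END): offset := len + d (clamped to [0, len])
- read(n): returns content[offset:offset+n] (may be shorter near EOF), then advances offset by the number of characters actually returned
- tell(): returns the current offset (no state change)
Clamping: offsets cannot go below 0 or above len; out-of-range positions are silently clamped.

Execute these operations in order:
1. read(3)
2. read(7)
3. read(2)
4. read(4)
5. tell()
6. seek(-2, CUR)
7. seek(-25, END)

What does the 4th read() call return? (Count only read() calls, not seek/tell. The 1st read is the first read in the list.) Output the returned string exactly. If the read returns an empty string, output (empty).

Answer: PCBK

Derivation:
After 1 (read(3)): returned '0M2', offset=3
After 2 (read(7)): returned 'YLZWR92', offset=10
After 3 (read(2)): returned 'RS', offset=12
After 4 (read(4)): returned 'PCBK', offset=16
After 5 (tell()): offset=16
After 6 (seek(-2, CUR)): offset=14
After 7 (seek(-25, END)): offset=4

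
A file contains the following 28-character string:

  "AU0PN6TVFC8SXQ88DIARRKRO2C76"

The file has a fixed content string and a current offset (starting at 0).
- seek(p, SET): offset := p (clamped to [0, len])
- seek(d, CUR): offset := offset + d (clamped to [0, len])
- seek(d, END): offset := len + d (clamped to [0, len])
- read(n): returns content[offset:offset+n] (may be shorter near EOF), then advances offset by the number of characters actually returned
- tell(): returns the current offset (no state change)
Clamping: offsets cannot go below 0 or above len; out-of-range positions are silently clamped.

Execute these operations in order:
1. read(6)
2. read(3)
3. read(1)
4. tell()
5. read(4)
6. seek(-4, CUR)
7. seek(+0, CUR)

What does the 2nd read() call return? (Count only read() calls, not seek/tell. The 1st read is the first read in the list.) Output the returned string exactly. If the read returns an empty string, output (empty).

After 1 (read(6)): returned 'AU0PN6', offset=6
After 2 (read(3)): returned 'TVF', offset=9
After 3 (read(1)): returned 'C', offset=10
After 4 (tell()): offset=10
After 5 (read(4)): returned '8SXQ', offset=14
After 6 (seek(-4, CUR)): offset=10
After 7 (seek(+0, CUR)): offset=10

Answer: TVF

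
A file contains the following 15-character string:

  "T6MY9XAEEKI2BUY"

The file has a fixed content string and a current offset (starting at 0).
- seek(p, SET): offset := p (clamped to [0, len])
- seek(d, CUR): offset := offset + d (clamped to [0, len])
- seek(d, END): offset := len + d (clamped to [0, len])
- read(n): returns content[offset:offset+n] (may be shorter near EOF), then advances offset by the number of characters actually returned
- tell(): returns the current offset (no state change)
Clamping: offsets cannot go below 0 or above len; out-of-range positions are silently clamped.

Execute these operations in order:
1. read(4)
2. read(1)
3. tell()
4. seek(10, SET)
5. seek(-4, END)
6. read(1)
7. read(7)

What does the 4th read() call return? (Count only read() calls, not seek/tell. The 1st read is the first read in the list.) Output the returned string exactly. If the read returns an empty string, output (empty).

After 1 (read(4)): returned 'T6MY', offset=4
After 2 (read(1)): returned '9', offset=5
After 3 (tell()): offset=5
After 4 (seek(10, SET)): offset=10
After 5 (seek(-4, END)): offset=11
After 6 (read(1)): returned '2', offset=12
After 7 (read(7)): returned 'BUY', offset=15

Answer: BUY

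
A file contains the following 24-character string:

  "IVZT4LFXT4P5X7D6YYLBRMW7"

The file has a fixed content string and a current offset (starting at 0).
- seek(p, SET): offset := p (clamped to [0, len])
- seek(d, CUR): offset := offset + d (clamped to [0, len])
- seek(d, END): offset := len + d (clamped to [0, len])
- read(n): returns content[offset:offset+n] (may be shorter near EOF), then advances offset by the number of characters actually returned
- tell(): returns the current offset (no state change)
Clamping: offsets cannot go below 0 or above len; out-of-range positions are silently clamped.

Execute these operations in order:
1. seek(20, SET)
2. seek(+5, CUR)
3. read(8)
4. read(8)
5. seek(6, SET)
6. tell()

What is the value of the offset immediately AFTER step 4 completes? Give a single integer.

After 1 (seek(20, SET)): offset=20
After 2 (seek(+5, CUR)): offset=24
After 3 (read(8)): returned '', offset=24
After 4 (read(8)): returned '', offset=24

Answer: 24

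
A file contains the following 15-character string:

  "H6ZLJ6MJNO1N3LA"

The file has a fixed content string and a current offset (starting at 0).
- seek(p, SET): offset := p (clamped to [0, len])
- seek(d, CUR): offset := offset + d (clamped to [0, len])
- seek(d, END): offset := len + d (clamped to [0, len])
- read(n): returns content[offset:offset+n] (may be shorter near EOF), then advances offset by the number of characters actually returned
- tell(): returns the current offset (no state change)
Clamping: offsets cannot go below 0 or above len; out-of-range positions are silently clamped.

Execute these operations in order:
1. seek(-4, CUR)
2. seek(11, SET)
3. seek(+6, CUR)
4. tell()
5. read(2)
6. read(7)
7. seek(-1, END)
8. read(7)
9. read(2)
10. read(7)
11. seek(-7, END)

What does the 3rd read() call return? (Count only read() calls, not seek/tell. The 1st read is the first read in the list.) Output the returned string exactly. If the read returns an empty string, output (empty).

After 1 (seek(-4, CUR)): offset=0
After 2 (seek(11, SET)): offset=11
After 3 (seek(+6, CUR)): offset=15
After 4 (tell()): offset=15
After 5 (read(2)): returned '', offset=15
After 6 (read(7)): returned '', offset=15
After 7 (seek(-1, END)): offset=14
After 8 (read(7)): returned 'A', offset=15
After 9 (read(2)): returned '', offset=15
After 10 (read(7)): returned '', offset=15
After 11 (seek(-7, END)): offset=8

Answer: A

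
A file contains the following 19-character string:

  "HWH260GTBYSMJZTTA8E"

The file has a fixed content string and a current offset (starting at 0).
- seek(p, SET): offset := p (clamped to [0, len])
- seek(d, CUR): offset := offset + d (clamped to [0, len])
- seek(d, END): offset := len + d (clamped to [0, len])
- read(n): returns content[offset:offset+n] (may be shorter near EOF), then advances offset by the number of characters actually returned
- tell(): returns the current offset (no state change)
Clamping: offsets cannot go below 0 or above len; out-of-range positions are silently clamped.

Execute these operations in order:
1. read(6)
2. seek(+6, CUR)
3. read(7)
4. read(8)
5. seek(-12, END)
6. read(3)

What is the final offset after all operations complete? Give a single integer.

After 1 (read(6)): returned 'HWH260', offset=6
After 2 (seek(+6, CUR)): offset=12
After 3 (read(7)): returned 'JZTTA8E', offset=19
After 4 (read(8)): returned '', offset=19
After 5 (seek(-12, END)): offset=7
After 6 (read(3)): returned 'TBY', offset=10

Answer: 10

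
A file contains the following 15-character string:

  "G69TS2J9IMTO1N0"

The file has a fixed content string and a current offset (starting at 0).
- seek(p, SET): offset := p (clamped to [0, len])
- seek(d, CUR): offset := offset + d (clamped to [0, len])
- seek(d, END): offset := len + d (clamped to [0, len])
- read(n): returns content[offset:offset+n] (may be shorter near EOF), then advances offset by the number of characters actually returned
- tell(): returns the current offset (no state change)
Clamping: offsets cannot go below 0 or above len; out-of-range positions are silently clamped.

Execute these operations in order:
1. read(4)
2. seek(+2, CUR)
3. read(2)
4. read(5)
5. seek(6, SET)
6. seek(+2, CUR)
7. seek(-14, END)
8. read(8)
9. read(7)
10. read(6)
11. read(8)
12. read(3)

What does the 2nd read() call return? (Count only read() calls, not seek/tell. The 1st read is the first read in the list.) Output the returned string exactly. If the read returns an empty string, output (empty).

After 1 (read(4)): returned 'G69T', offset=4
After 2 (seek(+2, CUR)): offset=6
After 3 (read(2)): returned 'J9', offset=8
After 4 (read(5)): returned 'IMTO1', offset=13
After 5 (seek(6, SET)): offset=6
After 6 (seek(+2, CUR)): offset=8
After 7 (seek(-14, END)): offset=1
After 8 (read(8)): returned '69TS2J9I', offset=9
After 9 (read(7)): returned 'MTO1N0', offset=15
After 10 (read(6)): returned '', offset=15
After 11 (read(8)): returned '', offset=15
After 12 (read(3)): returned '', offset=15

Answer: J9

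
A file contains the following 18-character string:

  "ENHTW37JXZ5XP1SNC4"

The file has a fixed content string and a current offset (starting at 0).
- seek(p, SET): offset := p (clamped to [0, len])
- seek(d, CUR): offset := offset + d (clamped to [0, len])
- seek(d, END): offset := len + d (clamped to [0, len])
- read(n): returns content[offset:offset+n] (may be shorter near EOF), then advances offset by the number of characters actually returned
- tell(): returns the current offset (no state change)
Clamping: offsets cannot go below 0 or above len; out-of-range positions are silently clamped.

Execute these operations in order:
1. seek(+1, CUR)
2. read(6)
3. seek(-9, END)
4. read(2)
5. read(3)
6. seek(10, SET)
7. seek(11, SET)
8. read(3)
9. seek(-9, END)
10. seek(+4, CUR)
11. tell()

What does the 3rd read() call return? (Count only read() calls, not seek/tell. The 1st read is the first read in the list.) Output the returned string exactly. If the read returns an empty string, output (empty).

After 1 (seek(+1, CUR)): offset=1
After 2 (read(6)): returned 'NHTW37', offset=7
After 3 (seek(-9, END)): offset=9
After 4 (read(2)): returned 'Z5', offset=11
After 5 (read(3)): returned 'XP1', offset=14
After 6 (seek(10, SET)): offset=10
After 7 (seek(11, SET)): offset=11
After 8 (read(3)): returned 'XP1', offset=14
After 9 (seek(-9, END)): offset=9
After 10 (seek(+4, CUR)): offset=13
After 11 (tell()): offset=13

Answer: XP1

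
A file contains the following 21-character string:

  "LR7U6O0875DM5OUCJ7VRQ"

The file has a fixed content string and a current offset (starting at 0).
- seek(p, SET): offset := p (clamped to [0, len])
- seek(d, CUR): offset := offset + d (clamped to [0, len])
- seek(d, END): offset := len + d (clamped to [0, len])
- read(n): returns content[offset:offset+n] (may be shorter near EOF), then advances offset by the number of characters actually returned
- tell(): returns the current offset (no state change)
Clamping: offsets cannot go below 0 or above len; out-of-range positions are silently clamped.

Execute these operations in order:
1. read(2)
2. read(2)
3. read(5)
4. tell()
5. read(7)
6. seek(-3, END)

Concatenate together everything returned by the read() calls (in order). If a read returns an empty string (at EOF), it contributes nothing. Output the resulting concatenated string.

Answer: LR7U6O0875DM5OUC

Derivation:
After 1 (read(2)): returned 'LR', offset=2
After 2 (read(2)): returned '7U', offset=4
After 3 (read(5)): returned '6O087', offset=9
After 4 (tell()): offset=9
After 5 (read(7)): returned '5DM5OUC', offset=16
After 6 (seek(-3, END)): offset=18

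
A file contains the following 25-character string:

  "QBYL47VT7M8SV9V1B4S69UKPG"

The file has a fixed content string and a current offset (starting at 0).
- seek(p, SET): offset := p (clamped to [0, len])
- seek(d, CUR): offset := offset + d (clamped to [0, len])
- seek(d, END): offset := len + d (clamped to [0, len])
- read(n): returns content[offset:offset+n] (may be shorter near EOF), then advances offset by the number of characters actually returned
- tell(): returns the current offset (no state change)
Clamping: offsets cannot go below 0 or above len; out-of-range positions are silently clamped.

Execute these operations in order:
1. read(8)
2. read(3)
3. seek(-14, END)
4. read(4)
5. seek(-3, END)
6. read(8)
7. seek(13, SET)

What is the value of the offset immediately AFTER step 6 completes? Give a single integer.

Answer: 25

Derivation:
After 1 (read(8)): returned 'QBYL47VT', offset=8
After 2 (read(3)): returned '7M8', offset=11
After 3 (seek(-14, END)): offset=11
After 4 (read(4)): returned 'SV9V', offset=15
After 5 (seek(-3, END)): offset=22
After 6 (read(8)): returned 'KPG', offset=25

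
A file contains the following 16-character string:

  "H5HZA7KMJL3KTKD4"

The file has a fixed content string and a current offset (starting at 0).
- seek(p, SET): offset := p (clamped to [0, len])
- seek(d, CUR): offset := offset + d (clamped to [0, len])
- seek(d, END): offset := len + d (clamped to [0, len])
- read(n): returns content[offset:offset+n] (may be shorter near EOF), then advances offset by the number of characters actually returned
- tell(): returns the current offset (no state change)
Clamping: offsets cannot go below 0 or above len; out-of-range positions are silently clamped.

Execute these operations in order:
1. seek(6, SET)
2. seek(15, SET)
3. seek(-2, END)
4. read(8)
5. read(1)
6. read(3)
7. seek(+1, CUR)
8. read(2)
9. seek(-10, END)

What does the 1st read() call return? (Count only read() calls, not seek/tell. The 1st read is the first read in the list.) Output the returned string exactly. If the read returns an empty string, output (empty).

Answer: D4

Derivation:
After 1 (seek(6, SET)): offset=6
After 2 (seek(15, SET)): offset=15
After 3 (seek(-2, END)): offset=14
After 4 (read(8)): returned 'D4', offset=16
After 5 (read(1)): returned '', offset=16
After 6 (read(3)): returned '', offset=16
After 7 (seek(+1, CUR)): offset=16
After 8 (read(2)): returned '', offset=16
After 9 (seek(-10, END)): offset=6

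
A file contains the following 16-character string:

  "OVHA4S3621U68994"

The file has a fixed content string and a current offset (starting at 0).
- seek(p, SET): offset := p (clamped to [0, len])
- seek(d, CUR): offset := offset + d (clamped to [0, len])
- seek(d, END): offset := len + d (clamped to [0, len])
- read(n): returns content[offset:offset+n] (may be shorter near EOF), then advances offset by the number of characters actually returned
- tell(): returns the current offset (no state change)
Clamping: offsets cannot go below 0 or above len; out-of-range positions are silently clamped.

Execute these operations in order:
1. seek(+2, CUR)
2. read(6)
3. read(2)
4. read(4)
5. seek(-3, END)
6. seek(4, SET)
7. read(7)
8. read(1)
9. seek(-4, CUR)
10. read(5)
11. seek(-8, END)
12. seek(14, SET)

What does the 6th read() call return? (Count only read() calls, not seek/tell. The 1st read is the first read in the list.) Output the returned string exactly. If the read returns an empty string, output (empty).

Answer: 21U68

Derivation:
After 1 (seek(+2, CUR)): offset=2
After 2 (read(6)): returned 'HA4S36', offset=8
After 3 (read(2)): returned '21', offset=10
After 4 (read(4)): returned 'U689', offset=14
After 5 (seek(-3, END)): offset=13
After 6 (seek(4, SET)): offset=4
After 7 (read(7)): returned '4S3621U', offset=11
After 8 (read(1)): returned '6', offset=12
After 9 (seek(-4, CUR)): offset=8
After 10 (read(5)): returned '21U68', offset=13
After 11 (seek(-8, END)): offset=8
After 12 (seek(14, SET)): offset=14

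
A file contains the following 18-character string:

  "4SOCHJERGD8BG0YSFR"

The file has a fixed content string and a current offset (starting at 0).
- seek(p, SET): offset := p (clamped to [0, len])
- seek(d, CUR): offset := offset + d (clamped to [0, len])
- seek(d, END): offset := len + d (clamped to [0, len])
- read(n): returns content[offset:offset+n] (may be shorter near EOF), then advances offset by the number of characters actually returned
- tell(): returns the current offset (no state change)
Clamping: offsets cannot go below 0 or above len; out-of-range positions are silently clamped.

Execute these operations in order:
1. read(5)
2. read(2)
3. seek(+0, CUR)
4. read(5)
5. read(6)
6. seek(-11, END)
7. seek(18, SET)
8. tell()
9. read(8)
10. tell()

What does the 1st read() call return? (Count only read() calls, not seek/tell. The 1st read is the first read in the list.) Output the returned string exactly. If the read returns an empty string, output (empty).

Answer: 4SOCH

Derivation:
After 1 (read(5)): returned '4SOCH', offset=5
After 2 (read(2)): returned 'JE', offset=7
After 3 (seek(+0, CUR)): offset=7
After 4 (read(5)): returned 'RGD8B', offset=12
After 5 (read(6)): returned 'G0YSFR', offset=18
After 6 (seek(-11, END)): offset=7
After 7 (seek(18, SET)): offset=18
After 8 (tell()): offset=18
After 9 (read(8)): returned '', offset=18
After 10 (tell()): offset=18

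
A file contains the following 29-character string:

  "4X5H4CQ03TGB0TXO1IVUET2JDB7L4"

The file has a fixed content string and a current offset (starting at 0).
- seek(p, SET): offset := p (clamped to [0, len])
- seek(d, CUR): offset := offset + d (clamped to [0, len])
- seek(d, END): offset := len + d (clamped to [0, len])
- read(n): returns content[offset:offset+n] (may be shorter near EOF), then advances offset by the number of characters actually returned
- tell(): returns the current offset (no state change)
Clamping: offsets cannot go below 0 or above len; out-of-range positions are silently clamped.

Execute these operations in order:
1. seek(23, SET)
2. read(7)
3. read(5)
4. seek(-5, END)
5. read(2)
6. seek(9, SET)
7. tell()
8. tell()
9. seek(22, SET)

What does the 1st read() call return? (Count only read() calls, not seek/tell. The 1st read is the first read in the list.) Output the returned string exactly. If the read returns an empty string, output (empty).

Answer: JDB7L4

Derivation:
After 1 (seek(23, SET)): offset=23
After 2 (read(7)): returned 'JDB7L4', offset=29
After 3 (read(5)): returned '', offset=29
After 4 (seek(-5, END)): offset=24
After 5 (read(2)): returned 'DB', offset=26
After 6 (seek(9, SET)): offset=9
After 7 (tell()): offset=9
After 8 (tell()): offset=9
After 9 (seek(22, SET)): offset=22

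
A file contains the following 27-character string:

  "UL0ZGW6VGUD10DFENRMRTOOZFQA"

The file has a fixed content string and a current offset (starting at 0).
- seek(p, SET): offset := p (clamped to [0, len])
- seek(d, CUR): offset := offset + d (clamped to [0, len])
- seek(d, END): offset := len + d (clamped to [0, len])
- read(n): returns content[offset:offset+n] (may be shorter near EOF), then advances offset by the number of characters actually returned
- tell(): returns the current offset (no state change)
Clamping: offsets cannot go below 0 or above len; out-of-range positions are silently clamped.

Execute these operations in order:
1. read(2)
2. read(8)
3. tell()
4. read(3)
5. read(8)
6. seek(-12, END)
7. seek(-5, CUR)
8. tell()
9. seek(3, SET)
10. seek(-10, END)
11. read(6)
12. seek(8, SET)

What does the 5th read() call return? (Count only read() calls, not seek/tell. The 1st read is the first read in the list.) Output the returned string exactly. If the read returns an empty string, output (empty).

After 1 (read(2)): returned 'UL', offset=2
After 2 (read(8)): returned '0ZGW6VGU', offset=10
After 3 (tell()): offset=10
After 4 (read(3)): returned 'D10', offset=13
After 5 (read(8)): returned 'DFENRMRT', offset=21
After 6 (seek(-12, END)): offset=15
After 7 (seek(-5, CUR)): offset=10
After 8 (tell()): offset=10
After 9 (seek(3, SET)): offset=3
After 10 (seek(-10, END)): offset=17
After 11 (read(6)): returned 'RMRTOO', offset=23
After 12 (seek(8, SET)): offset=8

Answer: RMRTOO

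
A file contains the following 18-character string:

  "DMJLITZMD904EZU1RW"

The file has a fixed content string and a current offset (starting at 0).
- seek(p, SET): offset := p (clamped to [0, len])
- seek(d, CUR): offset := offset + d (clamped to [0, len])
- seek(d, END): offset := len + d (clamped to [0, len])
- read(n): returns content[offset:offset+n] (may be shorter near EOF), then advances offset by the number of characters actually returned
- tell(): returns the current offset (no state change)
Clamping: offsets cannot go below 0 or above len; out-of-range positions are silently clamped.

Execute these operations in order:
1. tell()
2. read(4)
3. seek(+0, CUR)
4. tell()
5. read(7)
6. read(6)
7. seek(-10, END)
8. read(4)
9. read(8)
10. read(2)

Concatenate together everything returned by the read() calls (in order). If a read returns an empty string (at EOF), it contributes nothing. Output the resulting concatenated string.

Answer: DMJLITZMD904EZU1RD904EZU1RW

Derivation:
After 1 (tell()): offset=0
After 2 (read(4)): returned 'DMJL', offset=4
After 3 (seek(+0, CUR)): offset=4
After 4 (tell()): offset=4
After 5 (read(7)): returned 'ITZMD90', offset=11
After 6 (read(6)): returned '4EZU1R', offset=17
After 7 (seek(-10, END)): offset=8
After 8 (read(4)): returned 'D904', offset=12
After 9 (read(8)): returned 'EZU1RW', offset=18
After 10 (read(2)): returned '', offset=18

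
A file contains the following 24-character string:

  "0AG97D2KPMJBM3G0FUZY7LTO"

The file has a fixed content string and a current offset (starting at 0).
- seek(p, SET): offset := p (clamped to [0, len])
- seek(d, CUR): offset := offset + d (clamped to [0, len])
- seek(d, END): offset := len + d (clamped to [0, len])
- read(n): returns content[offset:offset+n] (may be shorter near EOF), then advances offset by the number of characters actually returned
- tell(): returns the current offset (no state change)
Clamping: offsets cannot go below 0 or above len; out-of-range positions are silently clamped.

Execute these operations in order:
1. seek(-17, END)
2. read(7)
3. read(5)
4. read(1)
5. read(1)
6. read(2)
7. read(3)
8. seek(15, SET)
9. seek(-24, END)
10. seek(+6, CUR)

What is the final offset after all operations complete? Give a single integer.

After 1 (seek(-17, END)): offset=7
After 2 (read(7)): returned 'KPMJBM3', offset=14
After 3 (read(5)): returned 'G0FUZ', offset=19
After 4 (read(1)): returned 'Y', offset=20
After 5 (read(1)): returned '7', offset=21
After 6 (read(2)): returned 'LT', offset=23
After 7 (read(3)): returned 'O', offset=24
After 8 (seek(15, SET)): offset=15
After 9 (seek(-24, END)): offset=0
After 10 (seek(+6, CUR)): offset=6

Answer: 6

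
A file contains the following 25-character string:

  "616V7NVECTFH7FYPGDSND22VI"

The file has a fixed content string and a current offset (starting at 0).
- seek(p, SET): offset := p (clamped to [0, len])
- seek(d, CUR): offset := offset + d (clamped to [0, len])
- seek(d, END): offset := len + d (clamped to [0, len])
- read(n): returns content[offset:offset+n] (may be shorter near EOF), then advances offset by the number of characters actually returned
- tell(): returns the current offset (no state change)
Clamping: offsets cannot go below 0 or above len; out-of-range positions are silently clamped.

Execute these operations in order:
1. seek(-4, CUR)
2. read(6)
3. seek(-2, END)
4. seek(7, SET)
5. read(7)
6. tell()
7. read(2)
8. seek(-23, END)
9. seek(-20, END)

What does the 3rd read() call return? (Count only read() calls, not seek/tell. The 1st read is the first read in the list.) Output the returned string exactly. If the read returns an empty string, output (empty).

After 1 (seek(-4, CUR)): offset=0
After 2 (read(6)): returned '616V7N', offset=6
After 3 (seek(-2, END)): offset=23
After 4 (seek(7, SET)): offset=7
After 5 (read(7)): returned 'ECTFH7F', offset=14
After 6 (tell()): offset=14
After 7 (read(2)): returned 'YP', offset=16
After 8 (seek(-23, END)): offset=2
After 9 (seek(-20, END)): offset=5

Answer: YP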